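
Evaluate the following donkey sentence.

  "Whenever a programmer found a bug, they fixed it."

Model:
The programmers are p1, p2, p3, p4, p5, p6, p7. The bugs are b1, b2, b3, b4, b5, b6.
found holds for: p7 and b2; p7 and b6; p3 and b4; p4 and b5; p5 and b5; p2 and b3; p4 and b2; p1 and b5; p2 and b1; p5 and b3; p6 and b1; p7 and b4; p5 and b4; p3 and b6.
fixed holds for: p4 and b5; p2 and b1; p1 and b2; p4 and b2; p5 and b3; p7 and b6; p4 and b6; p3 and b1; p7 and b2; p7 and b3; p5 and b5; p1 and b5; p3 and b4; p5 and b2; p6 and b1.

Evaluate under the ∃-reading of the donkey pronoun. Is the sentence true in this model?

True

"it" takes "a bug" as antecedent — a donkey pronoun bound across the clause boundary.
Weak reading: every programmer p with some found-bug has at least one found-bug b such that fixed(p,b).
Per programmer: p1:✓  p2:✓  p3:✓  p4:✓  p5:✓  p6:✓  p7:✓
Every programmer in the restrictor has a witness.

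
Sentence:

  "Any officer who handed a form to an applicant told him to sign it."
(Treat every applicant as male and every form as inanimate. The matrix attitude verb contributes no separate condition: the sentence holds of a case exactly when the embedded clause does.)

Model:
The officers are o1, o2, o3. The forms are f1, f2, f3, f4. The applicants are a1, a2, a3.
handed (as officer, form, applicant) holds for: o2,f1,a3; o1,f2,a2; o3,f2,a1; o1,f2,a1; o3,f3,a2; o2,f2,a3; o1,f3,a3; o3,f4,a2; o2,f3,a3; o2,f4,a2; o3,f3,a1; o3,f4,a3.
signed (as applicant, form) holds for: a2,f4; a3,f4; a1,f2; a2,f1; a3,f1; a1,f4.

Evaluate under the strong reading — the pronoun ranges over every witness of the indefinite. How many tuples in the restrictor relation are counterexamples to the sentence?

6

"him" takes "an applicant" as antecedent and "it" takes "a form"; both are donkey pronouns co-varying with the restrictor.
Strong reading: for every (o,f,a) with handed(o,f,a), signed(a,f).
Restrictor triples: (o1,f2,a1)→signed(a1,f2) ✓  (o1,f2,a2)→signed(a2,f2) ✗  (o1,f3,a3)→signed(a3,f3) ✗  (o2,f1,a3)→signed(a3,f1) ✓  (o2,f2,a3)→signed(a3,f2) ✗  (o2,f3,a3)→signed(a3,f3) ✗  (o2,f4,a2)→signed(a2,f4) ✓  (o3,f2,a1)→signed(a1,f2) ✓  (o3,f3,a1)→signed(a1,f3) ✗  (o3,f3,a2)→signed(a2,f3) ✗  (o3,f4,a2)→signed(a2,f4) ✓  (o3,f4,a3)→signed(a3,f4) ✓
Counterexamples (restrictor triples failing the scope): 6.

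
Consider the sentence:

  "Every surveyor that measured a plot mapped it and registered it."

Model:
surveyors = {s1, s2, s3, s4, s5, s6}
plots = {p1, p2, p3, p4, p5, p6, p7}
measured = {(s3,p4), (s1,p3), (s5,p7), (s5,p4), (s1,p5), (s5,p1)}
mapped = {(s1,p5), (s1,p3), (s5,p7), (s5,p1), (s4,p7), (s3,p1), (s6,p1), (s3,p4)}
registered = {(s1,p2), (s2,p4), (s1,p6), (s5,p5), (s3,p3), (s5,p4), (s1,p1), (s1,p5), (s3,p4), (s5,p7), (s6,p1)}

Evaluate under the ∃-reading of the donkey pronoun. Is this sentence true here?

True

"it" takes "a plot" as antecedent — a donkey pronoun bound across the clause boundary.
Weak reading: every surveyor s with some measured-plot has at least one measured-plot p such that mapped(s,p) ∧ registered(s,p).
Per surveyor: s1:✓  s3:✓  s5:✓
Every surveyor in the restrictor has a witness.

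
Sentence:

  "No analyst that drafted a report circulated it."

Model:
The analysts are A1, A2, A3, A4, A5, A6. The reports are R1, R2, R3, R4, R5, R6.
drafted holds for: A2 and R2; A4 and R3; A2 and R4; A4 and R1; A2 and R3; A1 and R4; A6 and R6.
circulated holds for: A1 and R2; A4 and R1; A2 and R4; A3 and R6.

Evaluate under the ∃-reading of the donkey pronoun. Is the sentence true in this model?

False

"it" takes "a report" as antecedent — a donkey pronoun bound across the clause boundary.
Truth condition: for no (a,r) with drafted(a,r) does circulated(a,r) hold.
Restrictor pairs — does the scope hold? (A1,R4):fails  (A2,R2):fails  (A2,R3):fails  (A2,R4):holds  (A4,R1):holds  (A4,R3):fails  (A6,R6):fails
Scope holds for 2 pair(s), so the sentence is false.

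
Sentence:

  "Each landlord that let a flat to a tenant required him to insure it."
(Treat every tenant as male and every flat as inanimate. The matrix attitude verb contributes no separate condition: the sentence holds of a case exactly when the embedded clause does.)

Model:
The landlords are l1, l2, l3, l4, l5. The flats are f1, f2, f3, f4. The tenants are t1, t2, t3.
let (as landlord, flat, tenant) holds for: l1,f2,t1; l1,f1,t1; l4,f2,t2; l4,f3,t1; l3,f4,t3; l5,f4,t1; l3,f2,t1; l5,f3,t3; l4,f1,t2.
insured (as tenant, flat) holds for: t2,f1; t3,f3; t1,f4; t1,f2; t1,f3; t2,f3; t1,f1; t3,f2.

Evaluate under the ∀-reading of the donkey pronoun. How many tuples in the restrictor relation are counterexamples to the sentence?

2

"him" takes "a tenant" as antecedent and "it" takes "a flat"; both are donkey pronouns co-varying with the restrictor.
Strong reading: for every (l,f,t) with let(l,f,t), insured(t,f).
Restrictor triples: (l1,f1,t1)→insured(t1,f1) ✓  (l1,f2,t1)→insured(t1,f2) ✓  (l3,f2,t1)→insured(t1,f2) ✓  (l3,f4,t3)→insured(t3,f4) ✗  (l4,f1,t2)→insured(t2,f1) ✓  (l4,f2,t2)→insured(t2,f2) ✗  (l4,f3,t1)→insured(t1,f3) ✓  (l5,f3,t3)→insured(t3,f3) ✓  (l5,f4,t1)→insured(t1,f4) ✓
Counterexamples (restrictor triples failing the scope): 2.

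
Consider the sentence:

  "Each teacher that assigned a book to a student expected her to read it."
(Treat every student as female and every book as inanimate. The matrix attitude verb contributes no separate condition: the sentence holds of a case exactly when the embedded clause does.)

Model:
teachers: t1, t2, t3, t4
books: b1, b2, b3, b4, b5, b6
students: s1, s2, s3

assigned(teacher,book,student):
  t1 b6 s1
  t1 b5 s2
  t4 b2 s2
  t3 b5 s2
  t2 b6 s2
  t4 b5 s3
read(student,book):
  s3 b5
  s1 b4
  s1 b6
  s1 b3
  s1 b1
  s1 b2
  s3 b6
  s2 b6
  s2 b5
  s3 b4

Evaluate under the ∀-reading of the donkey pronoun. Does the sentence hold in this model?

"her" takes "a student" as antecedent and "it" takes "a book"; both are donkey pronouns co-varying with the restrictor.
Strong reading: for every (t,b,s) with assigned(t,b,s), read(s,b).
Restrictor triples: (t1,b5,s2)→read(s2,b5) ✓  (t1,b6,s1)→read(s1,b6) ✓  (t2,b6,s2)→read(s2,b6) ✓  (t3,b5,s2)→read(s2,b5) ✓  (t4,b2,s2)→read(s2,b2) ✗  (t4,b5,s3)→read(s3,b5) ✓
Counterexample: (t4,b2,s2) — read(s2,b2) does not hold.

False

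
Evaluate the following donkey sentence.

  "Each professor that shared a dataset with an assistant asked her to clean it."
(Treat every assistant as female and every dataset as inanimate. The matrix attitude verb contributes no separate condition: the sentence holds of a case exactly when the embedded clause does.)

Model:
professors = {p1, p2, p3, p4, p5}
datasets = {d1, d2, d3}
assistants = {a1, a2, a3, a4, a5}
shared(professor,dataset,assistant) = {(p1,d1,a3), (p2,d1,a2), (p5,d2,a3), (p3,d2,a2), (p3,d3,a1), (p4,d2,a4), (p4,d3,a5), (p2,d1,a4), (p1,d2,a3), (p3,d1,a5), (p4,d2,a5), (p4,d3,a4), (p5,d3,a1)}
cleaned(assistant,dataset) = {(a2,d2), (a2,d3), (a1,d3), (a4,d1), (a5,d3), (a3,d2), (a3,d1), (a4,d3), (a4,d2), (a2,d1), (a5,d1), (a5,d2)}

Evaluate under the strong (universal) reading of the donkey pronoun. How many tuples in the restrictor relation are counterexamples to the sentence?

0

"her" takes "an assistant" as antecedent and "it" takes "a dataset"; both are donkey pronouns co-varying with the restrictor.
Strong reading: for every (p,d,a) with shared(p,d,a), cleaned(a,d).
Restrictor triples: (p1,d1,a3)→cleaned(a3,d1) ✓  (p1,d2,a3)→cleaned(a3,d2) ✓  (p2,d1,a2)→cleaned(a2,d1) ✓  (p2,d1,a4)→cleaned(a4,d1) ✓  (p3,d1,a5)→cleaned(a5,d1) ✓  (p3,d2,a2)→cleaned(a2,d2) ✓  (p3,d3,a1)→cleaned(a1,d3) ✓  (p4,d2,a4)→cleaned(a4,d2) ✓  (p4,d2,a5)→cleaned(a5,d2) ✓  (p4,d3,a4)→cleaned(a4,d3) ✓  (p4,d3,a5)→cleaned(a5,d3) ✓  (p5,d2,a3)→cleaned(a3,d2) ✓  (p5,d3,a1)→cleaned(a1,d3) ✓
Counterexamples (restrictor triples failing the scope): 0.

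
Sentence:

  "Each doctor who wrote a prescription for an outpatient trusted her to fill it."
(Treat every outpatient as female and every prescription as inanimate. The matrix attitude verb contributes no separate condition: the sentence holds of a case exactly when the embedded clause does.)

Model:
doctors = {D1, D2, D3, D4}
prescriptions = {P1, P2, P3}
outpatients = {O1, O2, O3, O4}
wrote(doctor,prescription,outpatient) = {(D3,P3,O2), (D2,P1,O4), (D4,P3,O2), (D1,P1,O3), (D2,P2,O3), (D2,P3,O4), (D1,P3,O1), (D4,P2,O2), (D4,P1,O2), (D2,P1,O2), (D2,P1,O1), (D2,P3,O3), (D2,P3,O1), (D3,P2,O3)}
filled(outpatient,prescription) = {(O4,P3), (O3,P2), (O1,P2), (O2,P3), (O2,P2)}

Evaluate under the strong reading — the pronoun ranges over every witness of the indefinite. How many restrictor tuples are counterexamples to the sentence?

8

"her" takes "an outpatient" as antecedent and "it" takes "a prescription"; both are donkey pronouns co-varying with the restrictor.
Strong reading: for every (d,p,o) with wrote(d,p,o), filled(o,p).
Restrictor triples: (D1,P1,O3)→filled(O3,P1) ✗  (D1,P3,O1)→filled(O1,P3) ✗  (D2,P1,O1)→filled(O1,P1) ✗  (D2,P1,O2)→filled(O2,P1) ✗  (D2,P1,O4)→filled(O4,P1) ✗  (D2,P2,O3)→filled(O3,P2) ✓  (D2,P3,O1)→filled(O1,P3) ✗  (D2,P3,O3)→filled(O3,P3) ✗  (D2,P3,O4)→filled(O4,P3) ✓  (D3,P2,O3)→filled(O3,P2) ✓  (D3,P3,O2)→filled(O2,P3) ✓  (D4,P1,O2)→filled(O2,P1) ✗  (D4,P2,O2)→filled(O2,P2) ✓  (D4,P3,O2)→filled(O2,P3) ✓
Counterexamples (restrictor triples failing the scope): 8.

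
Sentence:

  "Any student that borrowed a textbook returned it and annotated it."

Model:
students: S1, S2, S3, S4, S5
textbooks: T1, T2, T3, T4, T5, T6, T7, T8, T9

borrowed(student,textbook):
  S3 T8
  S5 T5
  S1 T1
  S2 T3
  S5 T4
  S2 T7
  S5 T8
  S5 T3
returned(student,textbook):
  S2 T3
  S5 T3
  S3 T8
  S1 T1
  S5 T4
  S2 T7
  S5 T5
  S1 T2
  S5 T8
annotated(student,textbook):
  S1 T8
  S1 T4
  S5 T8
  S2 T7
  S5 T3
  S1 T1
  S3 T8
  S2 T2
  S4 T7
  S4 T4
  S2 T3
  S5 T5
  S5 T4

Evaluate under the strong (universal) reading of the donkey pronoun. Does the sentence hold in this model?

True

"it" takes "a textbook" as antecedent — a donkey pronoun bound across the clause boundary.
Strong reading: for every (s,t) with borrowed(s,t), returned(s,t) ∧ annotated(s,t).
Restrictor pairs: (S1,T1) ✓  (S2,T3) ✓  (S2,T7) ✓  (S3,T8) ✓  (S5,T3) ✓  (S5,T4) ✓  (S5,T5) ✓  (S5,T8) ✓
Every restrictor pair satisfies the scope.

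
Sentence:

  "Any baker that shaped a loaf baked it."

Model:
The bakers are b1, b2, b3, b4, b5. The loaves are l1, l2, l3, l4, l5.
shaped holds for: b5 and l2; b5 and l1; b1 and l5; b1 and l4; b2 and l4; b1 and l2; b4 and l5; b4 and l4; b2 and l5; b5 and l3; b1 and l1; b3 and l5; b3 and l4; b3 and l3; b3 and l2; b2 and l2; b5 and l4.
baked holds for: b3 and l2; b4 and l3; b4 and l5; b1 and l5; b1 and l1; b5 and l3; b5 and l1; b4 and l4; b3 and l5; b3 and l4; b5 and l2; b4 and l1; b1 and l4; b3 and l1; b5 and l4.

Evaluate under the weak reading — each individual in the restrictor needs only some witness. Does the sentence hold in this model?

"it" takes "a loaf" as antecedent — a donkey pronoun bound across the clause boundary.
Weak reading: every baker b with some shaped-loaf has at least one shaped-loaf l such that baked(b,l).
Per baker: b1:✓  b2:✗  b3:✓  b4:✓  b5:✓
b2 has no witness among its shaped-loaves.

False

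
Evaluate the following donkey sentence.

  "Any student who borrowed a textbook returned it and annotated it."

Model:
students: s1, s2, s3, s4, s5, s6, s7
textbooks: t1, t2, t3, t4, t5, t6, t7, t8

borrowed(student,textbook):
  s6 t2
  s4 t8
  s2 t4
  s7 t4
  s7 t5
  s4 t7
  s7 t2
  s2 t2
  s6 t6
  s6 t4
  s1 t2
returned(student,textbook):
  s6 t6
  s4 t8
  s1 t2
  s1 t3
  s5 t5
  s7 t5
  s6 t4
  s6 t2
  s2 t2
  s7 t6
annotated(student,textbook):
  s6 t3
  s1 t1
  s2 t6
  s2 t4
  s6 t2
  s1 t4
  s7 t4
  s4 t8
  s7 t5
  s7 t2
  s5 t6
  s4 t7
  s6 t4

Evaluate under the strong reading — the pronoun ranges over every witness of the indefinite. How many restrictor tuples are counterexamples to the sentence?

"it" takes "a textbook" as antecedent — a donkey pronoun bound across the clause boundary.
Strong reading: for every (s,t) with borrowed(s,t), returned(s,t) ∧ annotated(s,t).
Restrictor pairs: (s1,t2) ✗  (s2,t2) ✗  (s2,t4) ✗  (s4,t7) ✗  (s4,t8) ✓  (s6,t2) ✓  (s6,t4) ✓  (s6,t6) ✗  (s7,t2) ✗  (s7,t4) ✗  (s7,t5) ✓
Counterexamples (restrictor pairs failing the scope): 7.

7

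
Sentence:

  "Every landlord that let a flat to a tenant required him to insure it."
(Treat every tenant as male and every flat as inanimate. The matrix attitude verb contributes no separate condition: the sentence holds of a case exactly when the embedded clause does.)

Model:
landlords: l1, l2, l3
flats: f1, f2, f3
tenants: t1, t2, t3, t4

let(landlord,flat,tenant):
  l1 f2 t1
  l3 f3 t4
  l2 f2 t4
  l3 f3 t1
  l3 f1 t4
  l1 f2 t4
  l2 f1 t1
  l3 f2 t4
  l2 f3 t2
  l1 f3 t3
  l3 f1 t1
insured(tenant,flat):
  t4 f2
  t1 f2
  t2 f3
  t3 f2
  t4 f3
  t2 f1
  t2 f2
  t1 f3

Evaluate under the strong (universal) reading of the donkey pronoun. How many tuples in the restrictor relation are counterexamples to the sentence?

"him" takes "a tenant" as antecedent and "it" takes "a flat"; both are donkey pronouns co-varying with the restrictor.
Strong reading: for every (l,f,t) with let(l,f,t), insured(t,f).
Restrictor triples: (l1,f2,t1)→insured(t1,f2) ✓  (l1,f2,t4)→insured(t4,f2) ✓  (l1,f3,t3)→insured(t3,f3) ✗  (l2,f1,t1)→insured(t1,f1) ✗  (l2,f2,t4)→insured(t4,f2) ✓  (l2,f3,t2)→insured(t2,f3) ✓  (l3,f1,t1)→insured(t1,f1) ✗  (l3,f1,t4)→insured(t4,f1) ✗  (l3,f2,t4)→insured(t4,f2) ✓  (l3,f3,t1)→insured(t1,f3) ✓  (l3,f3,t4)→insured(t4,f3) ✓
Counterexamples (restrictor triples failing the scope): 4.

4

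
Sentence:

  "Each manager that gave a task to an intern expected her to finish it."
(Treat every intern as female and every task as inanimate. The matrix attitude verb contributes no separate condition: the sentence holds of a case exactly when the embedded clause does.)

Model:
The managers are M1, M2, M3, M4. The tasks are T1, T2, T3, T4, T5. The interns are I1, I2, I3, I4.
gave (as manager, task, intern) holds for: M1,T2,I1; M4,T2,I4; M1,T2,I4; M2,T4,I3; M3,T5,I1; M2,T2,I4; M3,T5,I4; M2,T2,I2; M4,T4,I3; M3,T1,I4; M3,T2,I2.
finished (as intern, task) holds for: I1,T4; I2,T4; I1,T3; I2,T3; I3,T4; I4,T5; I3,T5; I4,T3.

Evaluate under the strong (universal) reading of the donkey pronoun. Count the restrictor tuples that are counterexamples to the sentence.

8

"her" takes "an intern" as antecedent and "it" takes "a task"; both are donkey pronouns co-varying with the restrictor.
Strong reading: for every (m,t,i) with gave(m,t,i), finished(i,t).
Restrictor triples: (M1,T2,I1)→finished(I1,T2) ✗  (M1,T2,I4)→finished(I4,T2) ✗  (M2,T2,I2)→finished(I2,T2) ✗  (M2,T2,I4)→finished(I4,T2) ✗  (M2,T4,I3)→finished(I3,T4) ✓  (M3,T1,I4)→finished(I4,T1) ✗  (M3,T2,I2)→finished(I2,T2) ✗  (M3,T5,I1)→finished(I1,T5) ✗  (M3,T5,I4)→finished(I4,T5) ✓  (M4,T2,I4)→finished(I4,T2) ✗  (M4,T4,I3)→finished(I3,T4) ✓
Counterexamples (restrictor triples failing the scope): 8.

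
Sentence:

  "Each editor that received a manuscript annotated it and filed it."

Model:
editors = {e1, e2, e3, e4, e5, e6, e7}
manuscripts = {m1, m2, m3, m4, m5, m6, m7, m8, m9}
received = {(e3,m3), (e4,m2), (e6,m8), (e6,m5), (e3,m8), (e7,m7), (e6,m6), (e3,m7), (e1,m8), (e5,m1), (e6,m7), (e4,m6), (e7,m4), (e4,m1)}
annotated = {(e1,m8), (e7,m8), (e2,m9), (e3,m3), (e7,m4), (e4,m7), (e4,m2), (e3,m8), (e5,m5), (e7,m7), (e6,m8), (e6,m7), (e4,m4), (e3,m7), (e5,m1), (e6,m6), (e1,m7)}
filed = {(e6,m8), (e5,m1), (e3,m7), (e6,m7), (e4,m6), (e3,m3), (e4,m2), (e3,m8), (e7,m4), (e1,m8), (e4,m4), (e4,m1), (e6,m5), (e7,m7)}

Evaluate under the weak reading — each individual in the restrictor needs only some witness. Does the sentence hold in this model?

"it" takes "a manuscript" as antecedent — a donkey pronoun bound across the clause boundary.
Weak reading: every editor e with some received-manuscript has at least one received-manuscript m such that annotated(e,m) ∧ filed(e,m).
Per editor: e1:✓  e3:✓  e4:✓  e5:✓  e6:✓  e7:✓
Every editor in the restrictor has a witness.

True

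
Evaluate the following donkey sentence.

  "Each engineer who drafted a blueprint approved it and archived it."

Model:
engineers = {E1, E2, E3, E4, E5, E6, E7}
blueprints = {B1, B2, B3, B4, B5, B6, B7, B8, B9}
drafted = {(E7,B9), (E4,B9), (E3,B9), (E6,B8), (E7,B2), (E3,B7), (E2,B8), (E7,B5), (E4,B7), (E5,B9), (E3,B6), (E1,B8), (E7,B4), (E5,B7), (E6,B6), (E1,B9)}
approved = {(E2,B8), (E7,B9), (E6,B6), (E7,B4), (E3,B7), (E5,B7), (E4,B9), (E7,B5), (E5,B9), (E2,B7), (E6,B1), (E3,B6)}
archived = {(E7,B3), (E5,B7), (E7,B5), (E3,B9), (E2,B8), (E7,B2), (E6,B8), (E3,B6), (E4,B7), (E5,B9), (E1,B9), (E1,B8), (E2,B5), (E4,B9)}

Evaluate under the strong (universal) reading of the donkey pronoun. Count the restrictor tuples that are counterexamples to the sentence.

"it" takes "a blueprint" as antecedent — a donkey pronoun bound across the clause boundary.
Strong reading: for every (e,b) with drafted(e,b), approved(e,b) ∧ archived(e,b).
Restrictor pairs: (E1,B8) ✗  (E1,B9) ✗  (E2,B8) ✓  (E3,B6) ✓  (E3,B7) ✗  (E3,B9) ✗  (E4,B7) ✗  (E4,B9) ✓  (E5,B7) ✓  (E5,B9) ✓  (E6,B6) ✗  (E6,B8) ✗  (E7,B2) ✗  (E7,B4) ✗  (E7,B5) ✓  (E7,B9) ✗
Counterexamples (restrictor pairs failing the scope): 10.

10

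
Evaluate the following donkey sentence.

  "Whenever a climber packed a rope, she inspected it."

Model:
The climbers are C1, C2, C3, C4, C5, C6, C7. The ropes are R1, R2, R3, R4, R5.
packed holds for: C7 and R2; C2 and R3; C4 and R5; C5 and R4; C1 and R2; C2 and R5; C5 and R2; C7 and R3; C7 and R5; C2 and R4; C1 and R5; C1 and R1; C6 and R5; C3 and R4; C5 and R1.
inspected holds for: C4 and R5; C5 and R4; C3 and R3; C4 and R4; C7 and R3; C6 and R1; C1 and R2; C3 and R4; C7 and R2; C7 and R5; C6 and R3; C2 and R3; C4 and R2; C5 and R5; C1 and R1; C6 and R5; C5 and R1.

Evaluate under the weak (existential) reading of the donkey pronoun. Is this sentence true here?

True

"it" takes "a rope" as antecedent — a donkey pronoun bound across the clause boundary.
Weak reading: every climber c with some packed-rope has at least one packed-rope r such that inspected(c,r).
Per climber: C1:✓  C2:✓  C3:✓  C4:✓  C5:✓  C6:✓  C7:✓
Every climber in the restrictor has a witness.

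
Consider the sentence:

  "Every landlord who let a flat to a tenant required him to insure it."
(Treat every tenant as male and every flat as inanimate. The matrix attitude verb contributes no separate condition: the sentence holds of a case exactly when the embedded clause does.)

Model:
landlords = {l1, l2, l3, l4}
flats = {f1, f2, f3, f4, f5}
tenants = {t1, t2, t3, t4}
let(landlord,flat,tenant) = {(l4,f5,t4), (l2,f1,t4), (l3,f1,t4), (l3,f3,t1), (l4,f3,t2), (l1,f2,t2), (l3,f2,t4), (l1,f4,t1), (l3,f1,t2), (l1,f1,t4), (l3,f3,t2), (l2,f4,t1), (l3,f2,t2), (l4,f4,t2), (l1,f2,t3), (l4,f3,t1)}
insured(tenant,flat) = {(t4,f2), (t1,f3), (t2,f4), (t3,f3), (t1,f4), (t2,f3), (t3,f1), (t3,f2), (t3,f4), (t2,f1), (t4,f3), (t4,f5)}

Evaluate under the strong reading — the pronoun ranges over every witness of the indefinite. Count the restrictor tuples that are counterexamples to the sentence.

5

"him" takes "a tenant" as antecedent and "it" takes "a flat"; both are donkey pronouns co-varying with the restrictor.
Strong reading: for every (l,f,t) with let(l,f,t), insured(t,f).
Restrictor triples: (l1,f1,t4)→insured(t4,f1) ✗  (l1,f2,t2)→insured(t2,f2) ✗  (l1,f2,t3)→insured(t3,f2) ✓  (l1,f4,t1)→insured(t1,f4) ✓  (l2,f1,t4)→insured(t4,f1) ✗  (l2,f4,t1)→insured(t1,f4) ✓  (l3,f1,t2)→insured(t2,f1) ✓  (l3,f1,t4)→insured(t4,f1) ✗  (l3,f2,t2)→insured(t2,f2) ✗  (l3,f2,t4)→insured(t4,f2) ✓  (l3,f3,t1)→insured(t1,f3) ✓  (l3,f3,t2)→insured(t2,f3) ✓  (l4,f3,t1)→insured(t1,f3) ✓  (l4,f3,t2)→insured(t2,f3) ✓  (l4,f4,t2)→insured(t2,f4) ✓  (l4,f5,t4)→insured(t4,f5) ✓
Counterexamples (restrictor triples failing the scope): 5.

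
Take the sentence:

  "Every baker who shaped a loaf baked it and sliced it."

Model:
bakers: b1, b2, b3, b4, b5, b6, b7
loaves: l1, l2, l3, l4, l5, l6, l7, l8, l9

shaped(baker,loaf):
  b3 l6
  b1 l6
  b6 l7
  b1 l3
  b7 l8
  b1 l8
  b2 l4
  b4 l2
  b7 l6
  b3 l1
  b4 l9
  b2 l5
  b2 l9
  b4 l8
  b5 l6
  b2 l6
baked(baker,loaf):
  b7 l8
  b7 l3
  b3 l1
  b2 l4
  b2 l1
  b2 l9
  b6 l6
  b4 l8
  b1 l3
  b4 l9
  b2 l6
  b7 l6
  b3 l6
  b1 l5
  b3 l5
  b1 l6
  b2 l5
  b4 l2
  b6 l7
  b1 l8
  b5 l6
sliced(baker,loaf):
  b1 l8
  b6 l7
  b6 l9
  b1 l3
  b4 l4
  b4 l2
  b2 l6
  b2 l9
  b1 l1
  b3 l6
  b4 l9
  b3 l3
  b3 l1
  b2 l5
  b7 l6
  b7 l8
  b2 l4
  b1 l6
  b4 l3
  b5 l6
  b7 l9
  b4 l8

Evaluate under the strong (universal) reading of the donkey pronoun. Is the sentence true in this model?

"it" takes "a loaf" as antecedent — a donkey pronoun bound across the clause boundary.
Strong reading: for every (b,l) with shaped(b,l), baked(b,l) ∧ sliced(b,l).
Restrictor pairs: (b1,l3) ✓  (b1,l6) ✓  (b1,l8) ✓  (b2,l4) ✓  (b2,l5) ✓  (b2,l6) ✓  (b2,l9) ✓  (b3,l1) ✓  (b3,l6) ✓  (b4,l2) ✓  (b4,l8) ✓  (b4,l9) ✓  (b5,l6) ✓  (b6,l7) ✓  (b7,l6) ✓  (b7,l8) ✓
Every restrictor pair satisfies the scope.

True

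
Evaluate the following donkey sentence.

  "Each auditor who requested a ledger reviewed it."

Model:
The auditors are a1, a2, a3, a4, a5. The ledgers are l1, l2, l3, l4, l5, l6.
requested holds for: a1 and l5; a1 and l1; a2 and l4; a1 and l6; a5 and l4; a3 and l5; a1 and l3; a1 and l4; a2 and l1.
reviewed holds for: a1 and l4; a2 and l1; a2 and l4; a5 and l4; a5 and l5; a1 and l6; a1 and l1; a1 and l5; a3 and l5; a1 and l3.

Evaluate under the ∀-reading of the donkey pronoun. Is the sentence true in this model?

True

"it" takes "a ledger" as antecedent — a donkey pronoun bound across the clause boundary.
Strong reading: for every (a,l) with requested(a,l), reviewed(a,l).
Restrictor pairs: (a1,l1) ✓  (a1,l3) ✓  (a1,l4) ✓  (a1,l5) ✓  (a1,l6) ✓  (a2,l1) ✓  (a2,l4) ✓  (a3,l5) ✓  (a5,l4) ✓
Every restrictor pair satisfies the scope.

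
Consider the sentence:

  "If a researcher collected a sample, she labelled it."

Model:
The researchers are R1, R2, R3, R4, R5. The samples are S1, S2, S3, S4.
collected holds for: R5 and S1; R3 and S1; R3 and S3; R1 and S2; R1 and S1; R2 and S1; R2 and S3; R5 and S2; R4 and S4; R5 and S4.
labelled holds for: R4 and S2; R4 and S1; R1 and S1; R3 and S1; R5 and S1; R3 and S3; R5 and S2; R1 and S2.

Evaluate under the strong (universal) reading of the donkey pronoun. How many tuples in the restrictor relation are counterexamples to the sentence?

"it" takes "a sample" as antecedent — a donkey pronoun bound across the clause boundary.
Strong reading: for every (r,s) with collected(r,s), labelled(r,s).
Restrictor pairs: (R1,S1) ✓  (R1,S2) ✓  (R2,S1) ✗  (R2,S3) ✗  (R3,S1) ✓  (R3,S3) ✓  (R4,S4) ✗  (R5,S1) ✓  (R5,S2) ✓  (R5,S4) ✗
Counterexamples (restrictor pairs failing the scope): 4.

4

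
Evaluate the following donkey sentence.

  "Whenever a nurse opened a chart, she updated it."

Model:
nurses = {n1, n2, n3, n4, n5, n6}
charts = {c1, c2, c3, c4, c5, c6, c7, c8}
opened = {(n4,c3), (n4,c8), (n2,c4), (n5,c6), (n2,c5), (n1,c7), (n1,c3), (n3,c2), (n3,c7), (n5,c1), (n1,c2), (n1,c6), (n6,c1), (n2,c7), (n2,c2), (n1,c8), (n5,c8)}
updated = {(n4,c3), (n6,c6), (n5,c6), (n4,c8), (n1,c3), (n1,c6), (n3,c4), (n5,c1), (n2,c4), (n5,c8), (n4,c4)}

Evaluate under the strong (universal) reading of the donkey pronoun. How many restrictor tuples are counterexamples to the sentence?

"it" takes "a chart" as antecedent — a donkey pronoun bound across the clause boundary.
Strong reading: for every (n,c) with opened(n,c), updated(n,c).
Restrictor pairs: (n1,c2) ✗  (n1,c3) ✓  (n1,c6) ✓  (n1,c7) ✗  (n1,c8) ✗  (n2,c2) ✗  (n2,c4) ✓  (n2,c5) ✗  (n2,c7) ✗  (n3,c2) ✗  (n3,c7) ✗  (n4,c3) ✓  (n4,c8) ✓  (n5,c1) ✓  (n5,c6) ✓  (n5,c8) ✓  (n6,c1) ✗
Counterexamples (restrictor pairs failing the scope): 9.

9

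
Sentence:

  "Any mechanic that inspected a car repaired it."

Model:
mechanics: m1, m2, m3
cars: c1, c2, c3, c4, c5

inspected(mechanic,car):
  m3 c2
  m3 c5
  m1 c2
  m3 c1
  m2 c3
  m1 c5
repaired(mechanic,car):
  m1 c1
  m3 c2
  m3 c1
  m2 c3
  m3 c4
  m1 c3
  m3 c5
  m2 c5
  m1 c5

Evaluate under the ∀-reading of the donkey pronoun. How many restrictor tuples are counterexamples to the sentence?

"it" takes "a car" as antecedent — a donkey pronoun bound across the clause boundary.
Strong reading: for every (m,c) with inspected(m,c), repaired(m,c).
Restrictor pairs: (m1,c2) ✗  (m1,c5) ✓  (m2,c3) ✓  (m3,c1) ✓  (m3,c2) ✓  (m3,c5) ✓
Counterexamples (restrictor pairs failing the scope): 1.

1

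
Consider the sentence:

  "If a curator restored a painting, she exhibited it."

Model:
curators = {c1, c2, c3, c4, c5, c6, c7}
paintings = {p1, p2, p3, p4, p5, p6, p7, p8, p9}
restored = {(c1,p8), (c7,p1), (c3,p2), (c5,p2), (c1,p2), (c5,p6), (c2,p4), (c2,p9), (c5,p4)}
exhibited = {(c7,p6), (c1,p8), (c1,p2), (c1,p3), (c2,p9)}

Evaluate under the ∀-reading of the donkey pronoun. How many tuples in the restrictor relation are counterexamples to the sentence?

6

"it" takes "a painting" as antecedent — a donkey pronoun bound across the clause boundary.
Strong reading: for every (c,p) with restored(c,p), exhibited(c,p).
Restrictor pairs: (c1,p2) ✓  (c1,p8) ✓  (c2,p4) ✗  (c2,p9) ✓  (c3,p2) ✗  (c5,p2) ✗  (c5,p4) ✗  (c5,p6) ✗  (c7,p1) ✗
Counterexamples (restrictor pairs failing the scope): 6.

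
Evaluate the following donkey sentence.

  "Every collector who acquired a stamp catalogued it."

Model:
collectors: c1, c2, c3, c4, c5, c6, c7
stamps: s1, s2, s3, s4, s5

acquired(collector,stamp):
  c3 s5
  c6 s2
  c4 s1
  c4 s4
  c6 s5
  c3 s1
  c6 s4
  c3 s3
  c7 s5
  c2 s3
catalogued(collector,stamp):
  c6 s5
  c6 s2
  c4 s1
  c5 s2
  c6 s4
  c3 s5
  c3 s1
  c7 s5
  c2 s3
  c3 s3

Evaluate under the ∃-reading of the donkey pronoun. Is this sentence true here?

True

"it" takes "a stamp" as antecedent — a donkey pronoun bound across the clause boundary.
Weak reading: every collector c with some acquired-stamp has at least one acquired-stamp s such that catalogued(c,s).
Per collector: c2:✓  c3:✓  c4:✓  c6:✓  c7:✓
Every collector in the restrictor has a witness.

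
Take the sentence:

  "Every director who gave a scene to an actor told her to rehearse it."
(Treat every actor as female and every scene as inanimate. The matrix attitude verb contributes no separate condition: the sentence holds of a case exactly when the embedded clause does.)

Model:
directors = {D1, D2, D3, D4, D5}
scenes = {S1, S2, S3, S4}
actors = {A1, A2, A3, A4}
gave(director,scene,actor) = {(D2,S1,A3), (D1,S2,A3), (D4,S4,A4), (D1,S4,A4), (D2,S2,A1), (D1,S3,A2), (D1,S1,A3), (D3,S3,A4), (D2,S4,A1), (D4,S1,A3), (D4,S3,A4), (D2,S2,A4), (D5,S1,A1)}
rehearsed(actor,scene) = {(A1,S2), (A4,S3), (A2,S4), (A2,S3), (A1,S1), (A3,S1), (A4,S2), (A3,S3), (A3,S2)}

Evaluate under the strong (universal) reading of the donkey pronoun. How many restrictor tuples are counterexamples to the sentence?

"her" takes "an actor" as antecedent and "it" takes "a scene"; both are donkey pronouns co-varying with the restrictor.
Strong reading: for every (d,s,a) with gave(d,s,a), rehearsed(a,s).
Restrictor triples: (D1,S1,A3)→rehearsed(A3,S1) ✓  (D1,S2,A3)→rehearsed(A3,S2) ✓  (D1,S3,A2)→rehearsed(A2,S3) ✓  (D1,S4,A4)→rehearsed(A4,S4) ✗  (D2,S1,A3)→rehearsed(A3,S1) ✓  (D2,S2,A1)→rehearsed(A1,S2) ✓  (D2,S2,A4)→rehearsed(A4,S2) ✓  (D2,S4,A1)→rehearsed(A1,S4) ✗  (D3,S3,A4)→rehearsed(A4,S3) ✓  (D4,S1,A3)→rehearsed(A3,S1) ✓  (D4,S3,A4)→rehearsed(A4,S3) ✓  (D4,S4,A4)→rehearsed(A4,S4) ✗  (D5,S1,A1)→rehearsed(A1,S1) ✓
Counterexamples (restrictor triples failing the scope): 3.

3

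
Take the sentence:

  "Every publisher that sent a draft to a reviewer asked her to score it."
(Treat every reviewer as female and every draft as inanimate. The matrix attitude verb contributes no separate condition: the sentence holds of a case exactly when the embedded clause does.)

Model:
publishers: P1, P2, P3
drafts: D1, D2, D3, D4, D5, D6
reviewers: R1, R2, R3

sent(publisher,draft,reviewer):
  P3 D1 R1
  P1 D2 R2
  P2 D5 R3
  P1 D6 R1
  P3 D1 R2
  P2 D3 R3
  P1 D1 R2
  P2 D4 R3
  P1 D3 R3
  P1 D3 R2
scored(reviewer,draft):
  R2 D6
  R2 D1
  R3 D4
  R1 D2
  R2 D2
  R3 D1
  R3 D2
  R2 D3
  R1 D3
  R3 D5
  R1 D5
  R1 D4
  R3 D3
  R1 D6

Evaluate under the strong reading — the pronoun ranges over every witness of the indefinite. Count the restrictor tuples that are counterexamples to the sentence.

"her" takes "a reviewer" as antecedent and "it" takes "a draft"; both are donkey pronouns co-varying with the restrictor.
Strong reading: for every (p,d,r) with sent(p,d,r), scored(r,d).
Restrictor triples: (P1,D1,R2)→scored(R2,D1) ✓  (P1,D2,R2)→scored(R2,D2) ✓  (P1,D3,R2)→scored(R2,D3) ✓  (P1,D3,R3)→scored(R3,D3) ✓  (P1,D6,R1)→scored(R1,D6) ✓  (P2,D3,R3)→scored(R3,D3) ✓  (P2,D4,R3)→scored(R3,D4) ✓  (P2,D5,R3)→scored(R3,D5) ✓  (P3,D1,R1)→scored(R1,D1) ✗  (P3,D1,R2)→scored(R2,D1) ✓
Counterexamples (restrictor triples failing the scope): 1.

1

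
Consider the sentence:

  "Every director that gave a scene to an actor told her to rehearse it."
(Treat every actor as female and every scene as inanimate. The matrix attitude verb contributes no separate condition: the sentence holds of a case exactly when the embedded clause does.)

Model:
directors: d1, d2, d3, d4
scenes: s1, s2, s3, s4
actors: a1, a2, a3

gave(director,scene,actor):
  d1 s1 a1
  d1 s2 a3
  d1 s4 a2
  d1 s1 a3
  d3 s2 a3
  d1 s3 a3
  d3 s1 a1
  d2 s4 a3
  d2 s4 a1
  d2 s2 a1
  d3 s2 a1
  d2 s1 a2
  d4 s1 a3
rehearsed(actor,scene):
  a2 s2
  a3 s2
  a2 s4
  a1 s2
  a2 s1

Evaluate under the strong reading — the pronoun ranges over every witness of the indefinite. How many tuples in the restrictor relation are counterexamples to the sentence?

"her" takes "an actor" as antecedent and "it" takes "a scene"; both are donkey pronouns co-varying with the restrictor.
Strong reading: for every (d,s,a) with gave(d,s,a), rehearsed(a,s).
Restrictor triples: (d1,s1,a1)→rehearsed(a1,s1) ✗  (d1,s1,a3)→rehearsed(a3,s1) ✗  (d1,s2,a3)→rehearsed(a3,s2) ✓  (d1,s3,a3)→rehearsed(a3,s3) ✗  (d1,s4,a2)→rehearsed(a2,s4) ✓  (d2,s1,a2)→rehearsed(a2,s1) ✓  (d2,s2,a1)→rehearsed(a1,s2) ✓  (d2,s4,a1)→rehearsed(a1,s4) ✗  (d2,s4,a3)→rehearsed(a3,s4) ✗  (d3,s1,a1)→rehearsed(a1,s1) ✗  (d3,s2,a1)→rehearsed(a1,s2) ✓  (d3,s2,a3)→rehearsed(a3,s2) ✓  (d4,s1,a3)→rehearsed(a3,s1) ✗
Counterexamples (restrictor triples failing the scope): 7.

7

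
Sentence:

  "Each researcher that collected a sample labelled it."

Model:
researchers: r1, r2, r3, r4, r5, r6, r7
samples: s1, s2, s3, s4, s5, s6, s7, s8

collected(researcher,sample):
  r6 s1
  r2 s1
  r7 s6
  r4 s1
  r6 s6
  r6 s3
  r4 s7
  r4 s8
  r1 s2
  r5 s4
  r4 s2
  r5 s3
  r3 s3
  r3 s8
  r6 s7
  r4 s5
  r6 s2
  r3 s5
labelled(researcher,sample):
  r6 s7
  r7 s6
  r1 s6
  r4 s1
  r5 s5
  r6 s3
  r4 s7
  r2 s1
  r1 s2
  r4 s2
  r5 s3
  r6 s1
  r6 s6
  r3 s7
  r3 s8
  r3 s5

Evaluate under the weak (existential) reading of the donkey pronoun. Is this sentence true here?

"it" takes "a sample" as antecedent — a donkey pronoun bound across the clause boundary.
Weak reading: every researcher r with some collected-sample has at least one collected-sample s such that labelled(r,s).
Per researcher: r1:✓  r2:✓  r3:✓  r4:✓  r5:✓  r6:✓  r7:✓
Every researcher in the restrictor has a witness.

True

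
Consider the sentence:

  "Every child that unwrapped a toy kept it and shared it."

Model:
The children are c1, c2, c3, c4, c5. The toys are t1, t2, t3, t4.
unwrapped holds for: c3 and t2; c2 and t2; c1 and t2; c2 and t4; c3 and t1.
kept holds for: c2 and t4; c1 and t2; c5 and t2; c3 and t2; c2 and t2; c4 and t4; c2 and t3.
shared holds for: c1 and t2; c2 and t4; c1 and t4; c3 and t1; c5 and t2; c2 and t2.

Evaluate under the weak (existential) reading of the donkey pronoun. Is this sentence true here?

False

"it" takes "a toy" as antecedent — a donkey pronoun bound across the clause boundary.
Weak reading: every child c with some unwrapped-toy has at least one unwrapped-toy t such that kept(c,t) ∧ shared(c,t).
Per child: c1:✓  c2:✓  c3:✗
c3 has no witness among its unwrapped-toys.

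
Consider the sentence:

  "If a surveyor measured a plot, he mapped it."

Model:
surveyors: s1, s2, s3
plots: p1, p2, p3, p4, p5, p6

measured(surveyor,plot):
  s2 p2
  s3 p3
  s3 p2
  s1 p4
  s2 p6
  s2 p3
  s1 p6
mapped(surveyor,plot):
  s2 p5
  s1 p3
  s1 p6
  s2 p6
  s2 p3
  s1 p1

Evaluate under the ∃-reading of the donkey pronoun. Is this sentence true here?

False

"it" takes "a plot" as antecedent — a donkey pronoun bound across the clause boundary.
Weak reading: every surveyor s with some measured-plot has at least one measured-plot p such that mapped(s,p).
Per surveyor: s1:✓  s2:✓  s3:✗
s3 has no witness among its measured-plots.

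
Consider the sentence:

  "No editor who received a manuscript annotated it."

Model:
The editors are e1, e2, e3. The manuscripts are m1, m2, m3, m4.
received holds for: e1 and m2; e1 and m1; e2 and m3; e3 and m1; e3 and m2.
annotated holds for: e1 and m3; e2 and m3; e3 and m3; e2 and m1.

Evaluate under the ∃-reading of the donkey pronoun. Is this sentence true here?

False

"it" takes "a manuscript" as antecedent — a donkey pronoun bound across the clause boundary.
Truth condition: for no (e,m) with received(e,m) does annotated(e,m) hold.
Restrictor pairs — does the scope hold? (e1,m1):fails  (e1,m2):fails  (e2,m3):holds  (e3,m1):fails  (e3,m2):fails
Scope holds for 1 pair(s), so the sentence is false.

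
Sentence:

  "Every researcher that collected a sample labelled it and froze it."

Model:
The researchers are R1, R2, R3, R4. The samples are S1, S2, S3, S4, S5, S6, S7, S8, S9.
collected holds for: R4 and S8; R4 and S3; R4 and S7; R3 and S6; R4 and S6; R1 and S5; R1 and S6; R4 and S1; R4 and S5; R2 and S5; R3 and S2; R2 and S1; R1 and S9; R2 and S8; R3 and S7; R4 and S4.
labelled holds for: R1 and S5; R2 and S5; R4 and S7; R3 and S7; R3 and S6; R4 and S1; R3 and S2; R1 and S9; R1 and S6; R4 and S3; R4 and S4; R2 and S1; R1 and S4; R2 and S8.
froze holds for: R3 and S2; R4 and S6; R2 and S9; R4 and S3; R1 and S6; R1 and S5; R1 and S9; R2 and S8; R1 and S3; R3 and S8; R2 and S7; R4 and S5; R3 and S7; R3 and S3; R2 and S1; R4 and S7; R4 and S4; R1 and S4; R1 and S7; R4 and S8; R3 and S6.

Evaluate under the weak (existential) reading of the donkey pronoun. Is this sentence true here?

"it" takes "a sample" as antecedent — a donkey pronoun bound across the clause boundary.
Weak reading: every researcher r with some collected-sample has at least one collected-sample s such that labelled(r,s) ∧ froze(r,s).
Per researcher: R1:✓  R2:✓  R3:✓  R4:✓
Every researcher in the restrictor has a witness.

True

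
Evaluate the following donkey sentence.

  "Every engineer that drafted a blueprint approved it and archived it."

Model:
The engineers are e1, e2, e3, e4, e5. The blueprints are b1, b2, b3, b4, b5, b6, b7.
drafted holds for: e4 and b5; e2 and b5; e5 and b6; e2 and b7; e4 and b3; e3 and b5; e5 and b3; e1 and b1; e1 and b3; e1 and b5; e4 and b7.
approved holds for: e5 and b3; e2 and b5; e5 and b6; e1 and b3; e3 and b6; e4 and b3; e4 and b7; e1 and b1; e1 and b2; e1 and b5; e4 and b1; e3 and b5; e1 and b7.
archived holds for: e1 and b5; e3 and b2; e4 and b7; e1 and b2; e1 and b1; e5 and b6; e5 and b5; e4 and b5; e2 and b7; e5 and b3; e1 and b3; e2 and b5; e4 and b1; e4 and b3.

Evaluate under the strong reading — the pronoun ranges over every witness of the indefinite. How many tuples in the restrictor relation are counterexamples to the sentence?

"it" takes "a blueprint" as antecedent — a donkey pronoun bound across the clause boundary.
Strong reading: for every (e,b) with drafted(e,b), approved(e,b) ∧ archived(e,b).
Restrictor pairs: (e1,b1) ✓  (e1,b3) ✓  (e1,b5) ✓  (e2,b5) ✓  (e2,b7) ✗  (e3,b5) ✗  (e4,b3) ✓  (e4,b5) ✗  (e4,b7) ✓  (e5,b3) ✓  (e5,b6) ✓
Counterexamples (restrictor pairs failing the scope): 3.

3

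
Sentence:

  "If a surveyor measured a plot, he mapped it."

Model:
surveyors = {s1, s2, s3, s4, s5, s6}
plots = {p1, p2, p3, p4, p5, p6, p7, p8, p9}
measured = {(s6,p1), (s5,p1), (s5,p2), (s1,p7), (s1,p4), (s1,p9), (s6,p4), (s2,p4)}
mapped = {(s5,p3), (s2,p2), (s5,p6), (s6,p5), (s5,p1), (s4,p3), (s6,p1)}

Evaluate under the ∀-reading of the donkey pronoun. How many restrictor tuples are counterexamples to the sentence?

"it" takes "a plot" as antecedent — a donkey pronoun bound across the clause boundary.
Strong reading: for every (s,p) with measured(s,p), mapped(s,p).
Restrictor pairs: (s1,p4) ✗  (s1,p7) ✗  (s1,p9) ✗  (s2,p4) ✗  (s5,p1) ✓  (s5,p2) ✗  (s6,p1) ✓  (s6,p4) ✗
Counterexamples (restrictor pairs failing the scope): 6.

6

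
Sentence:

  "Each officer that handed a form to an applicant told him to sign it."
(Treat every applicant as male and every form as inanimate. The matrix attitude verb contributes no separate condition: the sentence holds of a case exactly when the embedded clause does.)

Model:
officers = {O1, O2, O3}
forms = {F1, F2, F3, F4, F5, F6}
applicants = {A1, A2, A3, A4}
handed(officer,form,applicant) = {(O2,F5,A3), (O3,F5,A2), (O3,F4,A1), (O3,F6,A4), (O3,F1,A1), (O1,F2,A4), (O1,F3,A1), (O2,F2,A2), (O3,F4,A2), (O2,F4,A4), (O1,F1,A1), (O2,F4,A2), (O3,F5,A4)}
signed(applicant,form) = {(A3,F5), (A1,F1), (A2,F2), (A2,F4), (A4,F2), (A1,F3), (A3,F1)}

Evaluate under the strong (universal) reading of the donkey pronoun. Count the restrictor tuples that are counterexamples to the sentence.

5

"him" takes "an applicant" as antecedent and "it" takes "a form"; both are donkey pronouns co-varying with the restrictor.
Strong reading: for every (o,f,a) with handed(o,f,a), signed(a,f).
Restrictor triples: (O1,F1,A1)→signed(A1,F1) ✓  (O1,F2,A4)→signed(A4,F2) ✓  (O1,F3,A1)→signed(A1,F3) ✓  (O2,F2,A2)→signed(A2,F2) ✓  (O2,F4,A2)→signed(A2,F4) ✓  (O2,F4,A4)→signed(A4,F4) ✗  (O2,F5,A3)→signed(A3,F5) ✓  (O3,F1,A1)→signed(A1,F1) ✓  (O3,F4,A1)→signed(A1,F4) ✗  (O3,F4,A2)→signed(A2,F4) ✓  (O3,F5,A2)→signed(A2,F5) ✗  (O3,F5,A4)→signed(A4,F5) ✗  (O3,F6,A4)→signed(A4,F6) ✗
Counterexamples (restrictor triples failing the scope): 5.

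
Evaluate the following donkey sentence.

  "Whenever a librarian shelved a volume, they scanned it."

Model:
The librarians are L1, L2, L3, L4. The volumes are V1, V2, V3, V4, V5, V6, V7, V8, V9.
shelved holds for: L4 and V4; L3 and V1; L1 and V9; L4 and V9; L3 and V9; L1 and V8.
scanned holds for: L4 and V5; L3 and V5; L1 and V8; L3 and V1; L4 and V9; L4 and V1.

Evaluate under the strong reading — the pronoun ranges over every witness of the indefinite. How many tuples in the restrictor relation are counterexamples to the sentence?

"it" takes "a volume" as antecedent — a donkey pronoun bound across the clause boundary.
Strong reading: for every (l,v) with shelved(l,v), scanned(l,v).
Restrictor pairs: (L1,V8) ✓  (L1,V9) ✗  (L3,V1) ✓  (L3,V9) ✗  (L4,V4) ✗  (L4,V9) ✓
Counterexamples (restrictor pairs failing the scope): 3.

3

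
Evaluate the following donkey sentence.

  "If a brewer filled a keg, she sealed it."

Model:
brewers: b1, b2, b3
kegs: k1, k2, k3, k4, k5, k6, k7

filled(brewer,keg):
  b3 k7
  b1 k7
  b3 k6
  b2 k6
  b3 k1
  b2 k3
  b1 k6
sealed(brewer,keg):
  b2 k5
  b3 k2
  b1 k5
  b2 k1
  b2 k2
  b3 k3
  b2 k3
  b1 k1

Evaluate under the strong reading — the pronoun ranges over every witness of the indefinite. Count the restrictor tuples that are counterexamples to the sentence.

6

"it" takes "a keg" as antecedent — a donkey pronoun bound across the clause boundary.
Strong reading: for every (b,k) with filled(b,k), sealed(b,k).
Restrictor pairs: (b1,k6) ✗  (b1,k7) ✗  (b2,k3) ✓  (b2,k6) ✗  (b3,k1) ✗  (b3,k6) ✗  (b3,k7) ✗
Counterexamples (restrictor pairs failing the scope): 6.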